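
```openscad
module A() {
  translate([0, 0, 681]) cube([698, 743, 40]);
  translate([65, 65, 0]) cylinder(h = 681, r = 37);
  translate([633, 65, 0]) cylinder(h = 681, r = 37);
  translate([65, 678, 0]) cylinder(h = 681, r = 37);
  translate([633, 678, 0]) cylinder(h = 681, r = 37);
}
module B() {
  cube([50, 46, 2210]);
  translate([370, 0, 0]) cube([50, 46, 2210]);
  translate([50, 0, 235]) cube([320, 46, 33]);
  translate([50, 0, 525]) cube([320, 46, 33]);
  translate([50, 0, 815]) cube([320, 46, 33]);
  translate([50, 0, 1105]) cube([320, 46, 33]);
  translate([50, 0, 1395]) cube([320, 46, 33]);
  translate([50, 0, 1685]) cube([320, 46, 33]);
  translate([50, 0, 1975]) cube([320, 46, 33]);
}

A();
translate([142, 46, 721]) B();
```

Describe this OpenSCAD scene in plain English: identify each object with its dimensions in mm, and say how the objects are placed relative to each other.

A is a table: top 698 mm (x) × 743 mm (y), 40 mm thick, upper face at z = 721 mm, on four round legs of 74 mm diameter, each leg's bounding box inset 28 mm from the nearest pair of top edges, running from z = 0 to the bottom of the top.

B is a straight ladder. Two 50×46 mm vertical rails, 2210 mm tall, stand 420 mm apart (outside-to-outside) with their front faces coplanar on the −y side. 7 rungs, each 46 mm deep and 33 mm tall, span between the inner faces of the rails, front faces flush with the rails. The lowest rung's underside is at z = 235 mm and rungs are spaced 290 mm apart (underside to underside).

The ladder is on top of the table.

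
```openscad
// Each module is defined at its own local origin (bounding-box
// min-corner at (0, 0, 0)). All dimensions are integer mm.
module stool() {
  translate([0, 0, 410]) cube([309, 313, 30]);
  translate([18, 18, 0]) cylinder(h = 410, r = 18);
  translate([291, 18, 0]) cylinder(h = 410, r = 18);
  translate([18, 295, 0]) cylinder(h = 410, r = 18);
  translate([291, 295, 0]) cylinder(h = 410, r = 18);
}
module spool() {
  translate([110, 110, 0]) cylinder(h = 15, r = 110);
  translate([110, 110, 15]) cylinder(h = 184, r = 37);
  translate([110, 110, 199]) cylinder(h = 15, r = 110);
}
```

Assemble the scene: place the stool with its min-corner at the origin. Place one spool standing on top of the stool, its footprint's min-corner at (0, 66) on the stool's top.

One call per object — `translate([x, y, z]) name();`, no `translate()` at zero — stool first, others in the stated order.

stool();
translate([0, 66, 440]) spool();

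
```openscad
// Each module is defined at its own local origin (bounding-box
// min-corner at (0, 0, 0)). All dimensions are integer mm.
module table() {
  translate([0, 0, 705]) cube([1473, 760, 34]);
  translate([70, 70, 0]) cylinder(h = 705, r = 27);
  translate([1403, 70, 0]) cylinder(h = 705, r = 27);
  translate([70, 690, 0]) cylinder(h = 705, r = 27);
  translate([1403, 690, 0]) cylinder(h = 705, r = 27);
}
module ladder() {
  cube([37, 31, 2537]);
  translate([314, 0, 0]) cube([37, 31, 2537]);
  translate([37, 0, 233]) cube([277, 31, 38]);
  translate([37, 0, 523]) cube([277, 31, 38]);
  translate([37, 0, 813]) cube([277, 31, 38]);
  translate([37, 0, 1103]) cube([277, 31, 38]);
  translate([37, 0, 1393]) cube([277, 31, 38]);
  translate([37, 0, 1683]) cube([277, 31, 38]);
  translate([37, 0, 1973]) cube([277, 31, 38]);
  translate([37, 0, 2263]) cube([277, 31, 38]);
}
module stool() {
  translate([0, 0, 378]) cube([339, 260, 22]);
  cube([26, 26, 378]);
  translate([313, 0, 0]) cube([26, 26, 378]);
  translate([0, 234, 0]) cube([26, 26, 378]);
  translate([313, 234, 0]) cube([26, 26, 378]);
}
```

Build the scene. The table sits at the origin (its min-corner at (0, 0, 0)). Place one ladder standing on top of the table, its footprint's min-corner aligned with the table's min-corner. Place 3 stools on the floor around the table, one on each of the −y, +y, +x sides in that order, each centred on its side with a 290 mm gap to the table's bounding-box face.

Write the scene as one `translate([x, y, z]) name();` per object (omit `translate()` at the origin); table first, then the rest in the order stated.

table();
translate([0, 0, 739]) ladder();
translate([567, -550, 0]) stool();
translate([567, 1050, 0]) stool();
translate([1763, 250, 0]) stool();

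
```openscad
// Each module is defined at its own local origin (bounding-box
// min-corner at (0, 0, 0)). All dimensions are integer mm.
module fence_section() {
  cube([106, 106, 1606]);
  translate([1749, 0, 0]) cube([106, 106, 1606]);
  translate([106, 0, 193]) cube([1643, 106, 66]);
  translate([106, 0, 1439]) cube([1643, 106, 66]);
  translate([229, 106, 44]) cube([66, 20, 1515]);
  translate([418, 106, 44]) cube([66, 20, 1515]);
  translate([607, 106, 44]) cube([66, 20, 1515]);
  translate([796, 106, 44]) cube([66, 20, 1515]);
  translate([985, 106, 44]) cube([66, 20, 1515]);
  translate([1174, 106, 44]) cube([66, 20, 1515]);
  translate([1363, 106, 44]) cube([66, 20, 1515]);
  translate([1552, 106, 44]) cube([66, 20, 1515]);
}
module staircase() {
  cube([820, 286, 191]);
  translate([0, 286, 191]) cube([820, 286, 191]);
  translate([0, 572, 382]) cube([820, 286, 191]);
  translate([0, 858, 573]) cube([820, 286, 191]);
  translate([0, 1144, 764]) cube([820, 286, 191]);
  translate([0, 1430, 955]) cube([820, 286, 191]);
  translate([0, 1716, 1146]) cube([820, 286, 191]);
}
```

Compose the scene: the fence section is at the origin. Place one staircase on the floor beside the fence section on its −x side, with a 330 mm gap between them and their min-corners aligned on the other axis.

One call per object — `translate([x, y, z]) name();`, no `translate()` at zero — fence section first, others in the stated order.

fence_section();
translate([-1150, 0, 0]) staircase();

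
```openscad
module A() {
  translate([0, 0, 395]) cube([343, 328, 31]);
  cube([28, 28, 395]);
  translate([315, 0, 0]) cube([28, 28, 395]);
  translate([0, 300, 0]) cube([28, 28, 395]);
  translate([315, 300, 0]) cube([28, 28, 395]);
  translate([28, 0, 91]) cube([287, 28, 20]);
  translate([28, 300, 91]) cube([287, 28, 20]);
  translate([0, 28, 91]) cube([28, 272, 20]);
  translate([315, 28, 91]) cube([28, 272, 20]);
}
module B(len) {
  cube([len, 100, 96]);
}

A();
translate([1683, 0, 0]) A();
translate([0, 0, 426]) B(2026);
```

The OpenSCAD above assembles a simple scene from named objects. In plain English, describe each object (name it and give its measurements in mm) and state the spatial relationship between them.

A is a four-legged stool. The seat is a 343×328×31 mm slab whose top surface is at z = 426 mm; four square legs, each 28×28 mm in cross-section, run from the floor (z = 0) to the underside of the seat, each flush with a corner of the seat. Four stretchers, 28 mm wide and 20 mm tall, connect adjacent legs with their undersides at z = 91 mm, each running between the inner faces of the legs it joins and aligned with the legs' outer faces on the other axis.

B is a rectangular beam 2026 mm long (x), 100 mm deep (y), 96 mm thick (z).

The beam spans the tops of two stools placed 1340 mm apart, resting at z = 426 mm.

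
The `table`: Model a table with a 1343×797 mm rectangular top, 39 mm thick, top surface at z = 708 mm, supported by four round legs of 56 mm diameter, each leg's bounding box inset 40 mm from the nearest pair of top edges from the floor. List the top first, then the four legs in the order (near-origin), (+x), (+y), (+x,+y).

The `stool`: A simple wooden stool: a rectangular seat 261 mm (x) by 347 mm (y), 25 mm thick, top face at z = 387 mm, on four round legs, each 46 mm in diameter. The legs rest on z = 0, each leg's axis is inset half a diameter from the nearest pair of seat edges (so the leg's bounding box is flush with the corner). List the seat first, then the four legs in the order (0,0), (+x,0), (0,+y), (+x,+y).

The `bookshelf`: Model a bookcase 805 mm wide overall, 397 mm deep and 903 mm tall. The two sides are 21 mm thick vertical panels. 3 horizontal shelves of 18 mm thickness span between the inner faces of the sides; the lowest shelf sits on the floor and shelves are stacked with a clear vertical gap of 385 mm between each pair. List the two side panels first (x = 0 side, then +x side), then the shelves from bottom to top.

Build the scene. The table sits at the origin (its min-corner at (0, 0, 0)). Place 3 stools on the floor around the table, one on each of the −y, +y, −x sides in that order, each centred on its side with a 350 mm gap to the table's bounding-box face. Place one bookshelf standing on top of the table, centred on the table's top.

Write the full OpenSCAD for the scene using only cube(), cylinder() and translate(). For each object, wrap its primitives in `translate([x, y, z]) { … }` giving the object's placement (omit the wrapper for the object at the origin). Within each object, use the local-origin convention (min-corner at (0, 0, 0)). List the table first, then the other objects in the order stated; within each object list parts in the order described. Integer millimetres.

translate([0, 0, 669]) cube([1343, 797, 39]);
translate([68, 68, 0]) cylinder(h = 669, r = 28);
translate([1275, 68, 0]) cylinder(h = 669, r = 28);
translate([68, 729, 0]) cylinder(h = 669, r = 28);
translate([1275, 729, 0]) cylinder(h = 669, r = 28);
translate([541, -697, 0]) {
  translate([0, 0, 362]) cube([261, 347, 25]);
  translate([23, 23, 0]) cylinder(h = 362, r = 23);
  translate([238, 23, 0]) cylinder(h = 362, r = 23);
  translate([23, 324, 0]) cylinder(h = 362, r = 23);
  translate([238, 324, 0]) cylinder(h = 362, r = 23);
}
translate([541, 1147, 0]) {
  translate([0, 0, 362]) cube([261, 347, 25]);
  translate([23, 23, 0]) cylinder(h = 362, r = 23);
  translate([238, 23, 0]) cylinder(h = 362, r = 23);
  translate([23, 324, 0]) cylinder(h = 362, r = 23);
  translate([238, 324, 0]) cylinder(h = 362, r = 23);
}
translate([-611, 225, 0]) {
  translate([0, 0, 362]) cube([261, 347, 25]);
  translate([23, 23, 0]) cylinder(h = 362, r = 23);
  translate([238, 23, 0]) cylinder(h = 362, r = 23);
  translate([23, 324, 0]) cylinder(h = 362, r = 23);
  translate([238, 324, 0]) cylinder(h = 362, r = 23);
}
translate([269, 200, 708]) {
  cube([21, 397, 903]);
  translate([784, 0, 0]) cube([21, 397, 903]);
  translate([21, 0, 0]) cube([763, 397, 18]);
  translate([21, 0, 403]) cube([763, 397, 18]);
  translate([21, 0, 806]) cube([763, 397, 18]);
}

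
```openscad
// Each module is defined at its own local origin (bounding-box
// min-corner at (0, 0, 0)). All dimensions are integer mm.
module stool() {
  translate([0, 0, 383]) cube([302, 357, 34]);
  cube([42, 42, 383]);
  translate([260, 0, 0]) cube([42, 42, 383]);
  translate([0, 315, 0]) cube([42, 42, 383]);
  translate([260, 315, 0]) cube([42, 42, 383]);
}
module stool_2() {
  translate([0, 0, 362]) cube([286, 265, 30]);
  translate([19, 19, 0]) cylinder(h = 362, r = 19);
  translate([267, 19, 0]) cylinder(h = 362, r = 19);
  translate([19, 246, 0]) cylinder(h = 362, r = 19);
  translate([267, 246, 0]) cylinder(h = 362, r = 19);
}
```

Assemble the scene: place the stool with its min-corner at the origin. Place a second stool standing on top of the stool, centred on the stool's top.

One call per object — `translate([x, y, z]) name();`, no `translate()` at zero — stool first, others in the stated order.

stool();
translate([8, 46, 417]) stool_2();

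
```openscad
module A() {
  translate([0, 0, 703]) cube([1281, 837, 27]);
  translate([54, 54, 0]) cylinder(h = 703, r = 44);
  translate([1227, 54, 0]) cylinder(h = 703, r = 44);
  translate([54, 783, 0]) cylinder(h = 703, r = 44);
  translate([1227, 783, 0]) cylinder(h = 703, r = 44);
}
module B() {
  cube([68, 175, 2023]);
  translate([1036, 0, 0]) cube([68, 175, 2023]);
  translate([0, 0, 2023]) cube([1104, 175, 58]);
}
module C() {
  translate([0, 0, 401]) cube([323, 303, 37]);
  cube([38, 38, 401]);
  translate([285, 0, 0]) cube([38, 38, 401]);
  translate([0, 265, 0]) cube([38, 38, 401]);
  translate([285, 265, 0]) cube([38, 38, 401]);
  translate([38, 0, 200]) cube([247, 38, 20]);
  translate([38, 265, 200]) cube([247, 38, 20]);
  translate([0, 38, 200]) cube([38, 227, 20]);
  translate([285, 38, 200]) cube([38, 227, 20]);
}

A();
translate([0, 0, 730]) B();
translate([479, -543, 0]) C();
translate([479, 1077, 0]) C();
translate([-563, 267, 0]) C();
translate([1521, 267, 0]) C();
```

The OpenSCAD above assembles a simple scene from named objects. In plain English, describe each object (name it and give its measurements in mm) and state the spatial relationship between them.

A is a rectangular dining table. The top is 1281×837×27 mm with its upper surface at z = 730 mm. It stands on four round legs of 88 mm diameter, each leg's bounding box inset 10 mm from the nearest pair of top edges, running from the floor to the underside of the top.

B is a door frame. The clear opening is 968 mm wide and 2023 mm high. Two 68 mm wide jambs, 175 mm deep, stand either side of the opening from the floor to the top of the opening. A 58 mm thick head sits across the top of both jambs, spanning the full outside width of the frame.

C is a four-legged stool. The seat is 323×303 mm, 37 mm thick, top at z = 438 mm. It stands on four square legs, each 38×38 mm in cross-section, from z = 0 to the seat underside, each flush with a corner of the seat. Four stretchers, 38 mm wide and 20 mm tall, connect adjacent legs with their undersides at z = 200 mm, each running between the inner faces of the legs it joins and aligned with the legs' outer faces on the other axis.

The door frame is on top of the table. Four stools sit around the table at the −y, +y, −x, +x sides.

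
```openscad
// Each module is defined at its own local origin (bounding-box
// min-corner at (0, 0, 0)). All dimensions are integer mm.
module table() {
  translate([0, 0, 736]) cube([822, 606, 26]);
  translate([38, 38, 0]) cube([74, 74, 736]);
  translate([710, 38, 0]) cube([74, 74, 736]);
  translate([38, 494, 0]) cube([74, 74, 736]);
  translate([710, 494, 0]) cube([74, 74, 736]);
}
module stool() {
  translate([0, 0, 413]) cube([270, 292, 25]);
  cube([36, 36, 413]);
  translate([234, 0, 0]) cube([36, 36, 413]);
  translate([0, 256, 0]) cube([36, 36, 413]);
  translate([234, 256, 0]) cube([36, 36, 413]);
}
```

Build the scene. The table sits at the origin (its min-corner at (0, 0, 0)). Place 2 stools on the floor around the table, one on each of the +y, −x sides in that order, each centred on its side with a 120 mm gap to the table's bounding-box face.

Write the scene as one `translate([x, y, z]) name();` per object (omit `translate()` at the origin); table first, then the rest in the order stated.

table();
translate([276, 726, 0]) stool();
translate([-390, 157, 0]) stool();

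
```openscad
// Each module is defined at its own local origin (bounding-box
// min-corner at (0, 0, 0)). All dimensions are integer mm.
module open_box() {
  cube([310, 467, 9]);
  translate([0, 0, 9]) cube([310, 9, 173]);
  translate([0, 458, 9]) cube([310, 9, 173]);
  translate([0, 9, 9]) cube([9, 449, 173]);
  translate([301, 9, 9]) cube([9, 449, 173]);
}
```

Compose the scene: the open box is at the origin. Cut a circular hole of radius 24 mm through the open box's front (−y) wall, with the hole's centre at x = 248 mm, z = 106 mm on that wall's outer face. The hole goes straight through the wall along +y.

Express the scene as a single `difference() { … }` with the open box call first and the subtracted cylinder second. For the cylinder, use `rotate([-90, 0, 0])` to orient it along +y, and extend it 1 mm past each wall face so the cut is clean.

difference() {
  open_box();
  translate([248, -1, 106]) rotate([-90, 0, 0]) cylinder(h = 11, r = 24);
}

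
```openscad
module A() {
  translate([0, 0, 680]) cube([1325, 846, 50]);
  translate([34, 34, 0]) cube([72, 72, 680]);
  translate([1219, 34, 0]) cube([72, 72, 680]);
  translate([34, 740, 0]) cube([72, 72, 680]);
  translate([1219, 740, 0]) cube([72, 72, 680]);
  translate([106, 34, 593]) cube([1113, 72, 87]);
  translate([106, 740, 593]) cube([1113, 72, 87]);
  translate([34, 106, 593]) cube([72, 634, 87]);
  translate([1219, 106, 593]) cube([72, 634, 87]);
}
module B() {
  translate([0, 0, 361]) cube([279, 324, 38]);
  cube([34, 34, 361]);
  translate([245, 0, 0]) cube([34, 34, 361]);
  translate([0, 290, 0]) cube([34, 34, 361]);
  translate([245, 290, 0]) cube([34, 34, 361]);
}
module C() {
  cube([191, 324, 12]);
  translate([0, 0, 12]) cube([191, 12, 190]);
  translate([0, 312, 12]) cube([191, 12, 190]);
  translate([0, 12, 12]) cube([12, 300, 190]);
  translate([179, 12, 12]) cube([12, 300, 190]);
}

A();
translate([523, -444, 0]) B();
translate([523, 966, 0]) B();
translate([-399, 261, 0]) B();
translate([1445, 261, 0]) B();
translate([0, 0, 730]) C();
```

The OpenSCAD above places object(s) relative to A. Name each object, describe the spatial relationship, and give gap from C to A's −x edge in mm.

A is a table. B is a stool. C is an open box. Four stools sit around the table at the −y, +y, −x, +x sides. The open box is on top of the table. The gap from the open box to the table's −x edge is 0 mm.

The open box's min-x is at 0; the table's min-x is 0; gap = 0 mm.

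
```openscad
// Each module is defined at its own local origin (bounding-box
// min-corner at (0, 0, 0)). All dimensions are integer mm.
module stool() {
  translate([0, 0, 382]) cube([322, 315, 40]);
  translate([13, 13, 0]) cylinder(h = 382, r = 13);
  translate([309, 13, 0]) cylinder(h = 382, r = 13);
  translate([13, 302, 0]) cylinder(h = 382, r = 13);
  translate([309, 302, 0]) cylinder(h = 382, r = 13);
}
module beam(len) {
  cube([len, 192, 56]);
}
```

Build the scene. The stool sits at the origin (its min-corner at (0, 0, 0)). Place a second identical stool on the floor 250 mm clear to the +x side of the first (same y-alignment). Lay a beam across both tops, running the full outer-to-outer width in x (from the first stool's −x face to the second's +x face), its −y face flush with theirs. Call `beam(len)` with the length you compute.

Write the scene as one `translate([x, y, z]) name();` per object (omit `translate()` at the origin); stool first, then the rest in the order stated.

stool();
translate([572, 0, 0]) stool();
translate([0, 0, 422]) beam(894);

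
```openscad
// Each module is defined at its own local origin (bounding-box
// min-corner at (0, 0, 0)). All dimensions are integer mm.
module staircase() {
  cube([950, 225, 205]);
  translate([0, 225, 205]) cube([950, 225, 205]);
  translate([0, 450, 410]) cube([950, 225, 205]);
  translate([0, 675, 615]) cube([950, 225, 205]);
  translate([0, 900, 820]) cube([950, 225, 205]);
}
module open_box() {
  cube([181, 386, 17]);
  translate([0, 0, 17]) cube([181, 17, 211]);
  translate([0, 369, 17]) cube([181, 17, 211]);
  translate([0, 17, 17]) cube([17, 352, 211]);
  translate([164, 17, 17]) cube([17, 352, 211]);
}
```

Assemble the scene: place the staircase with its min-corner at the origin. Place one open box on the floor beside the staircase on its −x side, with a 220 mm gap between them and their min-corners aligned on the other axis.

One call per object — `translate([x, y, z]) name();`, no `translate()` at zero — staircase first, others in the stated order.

staircase();
translate([-401, 0, 0]) open_box();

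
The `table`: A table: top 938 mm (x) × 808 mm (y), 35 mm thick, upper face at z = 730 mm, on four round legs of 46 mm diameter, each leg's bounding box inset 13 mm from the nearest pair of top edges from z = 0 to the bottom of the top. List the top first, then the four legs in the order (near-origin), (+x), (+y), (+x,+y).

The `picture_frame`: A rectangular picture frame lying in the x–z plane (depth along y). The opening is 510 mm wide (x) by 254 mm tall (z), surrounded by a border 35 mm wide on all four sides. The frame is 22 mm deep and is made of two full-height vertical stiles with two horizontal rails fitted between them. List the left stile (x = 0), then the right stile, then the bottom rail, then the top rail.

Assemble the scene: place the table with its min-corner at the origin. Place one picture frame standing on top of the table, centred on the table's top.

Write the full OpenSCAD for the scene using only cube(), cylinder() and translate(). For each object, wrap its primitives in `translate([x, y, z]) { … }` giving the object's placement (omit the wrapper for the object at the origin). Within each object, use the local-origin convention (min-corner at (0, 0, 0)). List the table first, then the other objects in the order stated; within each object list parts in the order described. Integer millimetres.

translate([0, 0, 695]) cube([938, 808, 35]);
translate([36, 36, 0]) cylinder(h = 695, r = 23);
translate([902, 36, 0]) cylinder(h = 695, r = 23);
translate([36, 772, 0]) cylinder(h = 695, r = 23);
translate([902, 772, 0]) cylinder(h = 695, r = 23);
translate([179, 393, 730]) {
  cube([35, 22, 324]);
  translate([545, 0, 0]) cube([35, 22, 324]);
  translate([35, 0, 0]) cube([510, 22, 35]);
  translate([35, 0, 289]) cube([510, 22, 35]);
}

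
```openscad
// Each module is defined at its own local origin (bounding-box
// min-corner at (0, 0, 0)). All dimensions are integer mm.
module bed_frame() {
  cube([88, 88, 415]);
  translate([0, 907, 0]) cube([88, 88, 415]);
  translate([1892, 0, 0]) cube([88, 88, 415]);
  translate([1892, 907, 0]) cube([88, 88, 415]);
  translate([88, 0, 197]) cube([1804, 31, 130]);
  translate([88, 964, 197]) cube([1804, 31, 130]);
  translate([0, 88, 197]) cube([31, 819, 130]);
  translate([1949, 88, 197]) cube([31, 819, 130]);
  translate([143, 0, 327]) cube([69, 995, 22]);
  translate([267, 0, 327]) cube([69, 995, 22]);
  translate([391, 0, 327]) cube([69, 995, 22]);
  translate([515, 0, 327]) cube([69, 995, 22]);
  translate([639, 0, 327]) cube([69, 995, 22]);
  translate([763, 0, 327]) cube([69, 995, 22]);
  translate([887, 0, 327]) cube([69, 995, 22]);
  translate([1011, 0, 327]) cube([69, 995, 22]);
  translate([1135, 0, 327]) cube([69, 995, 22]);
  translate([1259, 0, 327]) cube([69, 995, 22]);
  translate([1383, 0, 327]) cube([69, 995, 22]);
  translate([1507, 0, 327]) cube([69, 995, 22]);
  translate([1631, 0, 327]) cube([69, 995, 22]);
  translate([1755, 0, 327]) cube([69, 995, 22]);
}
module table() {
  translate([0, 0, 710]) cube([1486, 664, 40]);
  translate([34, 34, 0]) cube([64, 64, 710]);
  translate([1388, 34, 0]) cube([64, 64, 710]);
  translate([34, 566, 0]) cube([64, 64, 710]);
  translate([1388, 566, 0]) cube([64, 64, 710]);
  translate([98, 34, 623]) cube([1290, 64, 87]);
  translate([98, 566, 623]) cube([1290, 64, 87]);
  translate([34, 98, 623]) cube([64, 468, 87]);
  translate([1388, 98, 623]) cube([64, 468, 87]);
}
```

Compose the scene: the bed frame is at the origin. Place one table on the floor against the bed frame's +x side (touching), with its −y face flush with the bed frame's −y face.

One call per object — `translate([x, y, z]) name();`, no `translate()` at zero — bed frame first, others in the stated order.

bed_frame();
translate([1980, 0, 0]) table();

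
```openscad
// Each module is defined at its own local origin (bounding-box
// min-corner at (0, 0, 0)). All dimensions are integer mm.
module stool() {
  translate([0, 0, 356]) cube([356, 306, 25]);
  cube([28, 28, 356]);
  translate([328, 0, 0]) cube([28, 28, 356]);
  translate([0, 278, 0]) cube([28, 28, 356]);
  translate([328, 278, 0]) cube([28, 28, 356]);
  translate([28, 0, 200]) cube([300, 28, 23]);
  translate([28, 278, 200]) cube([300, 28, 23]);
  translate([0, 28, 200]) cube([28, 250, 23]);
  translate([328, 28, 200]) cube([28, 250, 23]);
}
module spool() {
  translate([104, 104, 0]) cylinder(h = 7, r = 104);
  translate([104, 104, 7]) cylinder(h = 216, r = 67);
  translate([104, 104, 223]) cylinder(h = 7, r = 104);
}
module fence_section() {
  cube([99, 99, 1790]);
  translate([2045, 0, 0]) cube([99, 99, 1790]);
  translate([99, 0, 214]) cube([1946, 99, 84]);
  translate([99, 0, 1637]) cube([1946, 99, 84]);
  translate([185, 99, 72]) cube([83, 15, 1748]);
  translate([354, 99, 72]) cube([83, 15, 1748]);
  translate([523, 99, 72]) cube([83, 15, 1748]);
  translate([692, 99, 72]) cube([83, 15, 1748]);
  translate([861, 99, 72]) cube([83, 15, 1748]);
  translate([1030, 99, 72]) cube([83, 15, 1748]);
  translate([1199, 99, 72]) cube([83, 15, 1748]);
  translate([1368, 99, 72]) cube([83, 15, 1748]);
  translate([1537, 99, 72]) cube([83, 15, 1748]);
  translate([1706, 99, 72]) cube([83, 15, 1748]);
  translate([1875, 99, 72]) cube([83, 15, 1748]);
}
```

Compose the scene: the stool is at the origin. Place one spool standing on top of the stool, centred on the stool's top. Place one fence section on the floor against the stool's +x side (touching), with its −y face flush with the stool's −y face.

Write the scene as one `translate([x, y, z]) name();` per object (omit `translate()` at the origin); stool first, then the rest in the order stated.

stool();
translate([74, 49, 381]) spool();
translate([356, 0, 0]) fence_section();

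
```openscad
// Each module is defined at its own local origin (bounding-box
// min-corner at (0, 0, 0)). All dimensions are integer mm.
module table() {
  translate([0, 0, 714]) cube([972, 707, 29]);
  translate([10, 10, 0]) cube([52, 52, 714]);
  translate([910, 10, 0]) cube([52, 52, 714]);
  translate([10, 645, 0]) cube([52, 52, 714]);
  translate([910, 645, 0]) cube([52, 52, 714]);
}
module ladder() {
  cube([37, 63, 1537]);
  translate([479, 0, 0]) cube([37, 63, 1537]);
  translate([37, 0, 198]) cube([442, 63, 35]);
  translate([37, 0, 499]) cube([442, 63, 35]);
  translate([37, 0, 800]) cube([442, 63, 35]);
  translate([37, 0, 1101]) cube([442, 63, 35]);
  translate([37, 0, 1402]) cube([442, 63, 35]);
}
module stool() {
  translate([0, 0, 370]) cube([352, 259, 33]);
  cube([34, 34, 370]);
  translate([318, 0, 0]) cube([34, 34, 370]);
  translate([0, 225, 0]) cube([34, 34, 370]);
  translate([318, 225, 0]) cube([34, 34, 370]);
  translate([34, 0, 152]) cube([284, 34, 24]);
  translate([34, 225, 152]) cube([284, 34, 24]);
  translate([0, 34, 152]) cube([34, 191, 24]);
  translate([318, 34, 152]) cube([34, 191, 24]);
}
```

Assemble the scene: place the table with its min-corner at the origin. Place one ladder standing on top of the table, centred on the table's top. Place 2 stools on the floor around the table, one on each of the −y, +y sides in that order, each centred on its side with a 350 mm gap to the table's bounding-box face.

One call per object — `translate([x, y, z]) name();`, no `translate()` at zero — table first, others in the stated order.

table();
translate([228, 322, 743]) ladder();
translate([310, -609, 0]) stool();
translate([310, 1057, 0]) stool();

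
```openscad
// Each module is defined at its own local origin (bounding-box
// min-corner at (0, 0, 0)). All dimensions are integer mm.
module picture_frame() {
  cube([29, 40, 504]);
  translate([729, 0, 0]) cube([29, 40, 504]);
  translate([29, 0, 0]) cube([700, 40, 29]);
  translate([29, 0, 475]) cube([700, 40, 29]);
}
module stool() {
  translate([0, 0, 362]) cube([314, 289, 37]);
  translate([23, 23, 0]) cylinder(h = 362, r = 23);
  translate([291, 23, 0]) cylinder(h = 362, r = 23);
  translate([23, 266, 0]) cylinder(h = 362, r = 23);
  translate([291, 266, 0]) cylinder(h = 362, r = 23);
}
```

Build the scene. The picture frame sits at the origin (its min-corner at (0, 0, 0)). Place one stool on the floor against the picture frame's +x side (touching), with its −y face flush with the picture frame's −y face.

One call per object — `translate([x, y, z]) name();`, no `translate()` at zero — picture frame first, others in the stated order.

picture_frame();
translate([758, 0, 0]) stool();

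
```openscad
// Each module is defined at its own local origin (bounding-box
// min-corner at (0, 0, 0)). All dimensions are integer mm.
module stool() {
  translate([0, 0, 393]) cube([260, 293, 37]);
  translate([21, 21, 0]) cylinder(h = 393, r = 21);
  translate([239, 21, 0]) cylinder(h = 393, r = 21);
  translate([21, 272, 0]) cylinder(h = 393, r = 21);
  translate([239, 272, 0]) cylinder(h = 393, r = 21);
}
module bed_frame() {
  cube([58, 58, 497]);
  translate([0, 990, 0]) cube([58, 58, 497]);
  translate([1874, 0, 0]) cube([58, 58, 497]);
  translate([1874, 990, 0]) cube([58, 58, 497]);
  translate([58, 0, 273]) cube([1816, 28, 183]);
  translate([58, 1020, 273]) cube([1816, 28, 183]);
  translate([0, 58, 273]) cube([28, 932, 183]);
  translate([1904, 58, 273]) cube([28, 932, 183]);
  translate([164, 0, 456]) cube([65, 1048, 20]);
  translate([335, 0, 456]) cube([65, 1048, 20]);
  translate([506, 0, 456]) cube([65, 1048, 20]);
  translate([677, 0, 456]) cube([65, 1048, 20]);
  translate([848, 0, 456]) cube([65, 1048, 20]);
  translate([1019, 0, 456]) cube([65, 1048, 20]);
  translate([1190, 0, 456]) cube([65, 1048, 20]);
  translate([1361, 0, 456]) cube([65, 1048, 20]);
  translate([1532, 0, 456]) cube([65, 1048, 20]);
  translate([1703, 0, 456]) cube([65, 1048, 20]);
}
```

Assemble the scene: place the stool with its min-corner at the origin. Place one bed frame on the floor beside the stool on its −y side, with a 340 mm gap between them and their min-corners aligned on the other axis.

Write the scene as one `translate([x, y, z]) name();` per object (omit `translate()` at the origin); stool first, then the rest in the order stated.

stool();
translate([0, -1388, 0]) bed_frame();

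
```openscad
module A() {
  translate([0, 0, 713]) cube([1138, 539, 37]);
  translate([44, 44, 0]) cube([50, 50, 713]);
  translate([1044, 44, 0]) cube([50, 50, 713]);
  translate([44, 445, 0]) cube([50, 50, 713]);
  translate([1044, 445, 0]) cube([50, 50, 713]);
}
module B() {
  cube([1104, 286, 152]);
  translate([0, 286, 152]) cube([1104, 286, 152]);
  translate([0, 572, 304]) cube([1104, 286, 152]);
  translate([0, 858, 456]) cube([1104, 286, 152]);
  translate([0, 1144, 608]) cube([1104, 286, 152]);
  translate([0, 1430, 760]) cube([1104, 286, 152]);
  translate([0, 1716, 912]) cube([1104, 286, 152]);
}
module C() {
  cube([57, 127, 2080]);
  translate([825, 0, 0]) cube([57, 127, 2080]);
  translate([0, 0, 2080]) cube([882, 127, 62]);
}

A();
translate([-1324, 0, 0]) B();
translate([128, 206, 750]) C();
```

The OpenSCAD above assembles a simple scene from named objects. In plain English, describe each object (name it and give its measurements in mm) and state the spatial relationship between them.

A is a rectangular dining table. The top is 1138×539×37 mm with its upper surface at z = 750 mm. It stands on four 50×50 mm square legs, each inset 44 mm from the nearest pair of top edges, running from the floor to the underside of the top.

B is a run of 7 identical solid stair steps. Each tread is 1104×286 mm and each step block is 152 mm high. Step 1 rests on the floor; step k is offset from step 1 by (k−1)×286 mm in y and (k−1)×152 mm in z.

C is a door frame. The clear opening is 768 mm wide and 2080 mm high. Two 57 mm wide jambs, 127 mm deep, stand either side of the opening from the floor to the top of the opening. A 62 mm thick head sits across the top of both jambs, spanning the full outside width of the frame.

The staircase is on the floor beside the table on its −x side. The door frame is on top of the table, centred.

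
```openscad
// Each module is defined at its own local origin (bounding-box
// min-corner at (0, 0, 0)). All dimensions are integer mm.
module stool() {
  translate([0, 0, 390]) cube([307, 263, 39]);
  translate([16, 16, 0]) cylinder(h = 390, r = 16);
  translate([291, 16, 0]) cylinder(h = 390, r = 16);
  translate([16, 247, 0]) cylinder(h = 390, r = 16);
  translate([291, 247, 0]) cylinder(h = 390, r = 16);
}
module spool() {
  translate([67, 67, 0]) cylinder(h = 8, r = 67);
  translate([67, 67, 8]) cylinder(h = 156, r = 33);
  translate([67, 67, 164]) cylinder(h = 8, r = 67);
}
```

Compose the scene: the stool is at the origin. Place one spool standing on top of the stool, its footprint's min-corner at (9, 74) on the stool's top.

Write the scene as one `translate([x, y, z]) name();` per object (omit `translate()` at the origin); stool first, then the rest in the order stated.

stool();
translate([9, 74, 429]) spool();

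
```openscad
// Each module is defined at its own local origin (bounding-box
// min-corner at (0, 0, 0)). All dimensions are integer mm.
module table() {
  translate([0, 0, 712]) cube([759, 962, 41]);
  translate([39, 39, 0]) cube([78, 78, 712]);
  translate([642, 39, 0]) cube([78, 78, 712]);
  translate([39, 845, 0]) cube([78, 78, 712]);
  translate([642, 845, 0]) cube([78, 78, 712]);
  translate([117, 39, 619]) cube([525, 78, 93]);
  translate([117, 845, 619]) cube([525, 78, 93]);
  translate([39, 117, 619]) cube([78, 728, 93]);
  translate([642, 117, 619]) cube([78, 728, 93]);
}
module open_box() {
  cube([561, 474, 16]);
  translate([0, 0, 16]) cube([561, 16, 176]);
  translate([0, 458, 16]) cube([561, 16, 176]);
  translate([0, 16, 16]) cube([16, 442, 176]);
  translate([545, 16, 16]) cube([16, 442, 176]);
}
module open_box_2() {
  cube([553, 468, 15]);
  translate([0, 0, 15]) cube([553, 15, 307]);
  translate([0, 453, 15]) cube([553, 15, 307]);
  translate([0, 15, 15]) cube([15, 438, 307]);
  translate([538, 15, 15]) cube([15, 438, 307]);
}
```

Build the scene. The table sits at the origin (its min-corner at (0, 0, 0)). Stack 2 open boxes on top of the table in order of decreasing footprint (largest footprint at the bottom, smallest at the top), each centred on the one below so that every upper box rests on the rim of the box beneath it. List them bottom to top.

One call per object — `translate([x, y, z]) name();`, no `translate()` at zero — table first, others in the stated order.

table();
translate([99, 244, 753]) open_box();
translate([103, 247, 945]) open_box_2();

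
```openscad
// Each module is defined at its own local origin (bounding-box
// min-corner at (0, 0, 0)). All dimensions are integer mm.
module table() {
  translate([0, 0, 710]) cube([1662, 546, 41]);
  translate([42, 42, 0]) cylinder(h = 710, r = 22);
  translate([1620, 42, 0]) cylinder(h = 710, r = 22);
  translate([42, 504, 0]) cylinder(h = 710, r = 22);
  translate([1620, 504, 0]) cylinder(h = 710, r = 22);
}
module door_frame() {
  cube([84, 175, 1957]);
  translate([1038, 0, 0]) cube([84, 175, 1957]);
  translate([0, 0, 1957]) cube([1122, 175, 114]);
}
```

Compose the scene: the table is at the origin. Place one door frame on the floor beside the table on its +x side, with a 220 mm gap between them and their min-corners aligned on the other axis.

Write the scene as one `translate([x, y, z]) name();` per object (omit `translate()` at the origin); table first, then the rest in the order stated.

table();
translate([1882, 0, 0]) door_frame();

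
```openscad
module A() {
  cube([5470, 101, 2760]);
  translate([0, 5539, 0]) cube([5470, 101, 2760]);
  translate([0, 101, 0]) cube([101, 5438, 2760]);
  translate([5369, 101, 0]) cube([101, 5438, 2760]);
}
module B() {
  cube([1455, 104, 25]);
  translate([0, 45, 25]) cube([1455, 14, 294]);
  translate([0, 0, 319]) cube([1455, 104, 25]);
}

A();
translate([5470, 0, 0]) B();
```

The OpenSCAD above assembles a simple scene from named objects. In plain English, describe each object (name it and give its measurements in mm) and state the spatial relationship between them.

A is a box-shaped house frame (walls only): outside footprint 5470×5640 mm, wall height 2760 mm, wall thickness 101 mm. The two y-facing walls run the full x-width; the two x-facing walls fit between the inner faces of the y-facing walls.

B is an I-beam lying along x, 1455 mm long. Overall section height 344 mm. Two flanges 104 mm wide (y) and 25 mm thick, one on the floor and one at the top; a web 14 mm thick runs between them, centred on the flange width.

The I-beam is against the house frame's +x side, with their −y faces flush.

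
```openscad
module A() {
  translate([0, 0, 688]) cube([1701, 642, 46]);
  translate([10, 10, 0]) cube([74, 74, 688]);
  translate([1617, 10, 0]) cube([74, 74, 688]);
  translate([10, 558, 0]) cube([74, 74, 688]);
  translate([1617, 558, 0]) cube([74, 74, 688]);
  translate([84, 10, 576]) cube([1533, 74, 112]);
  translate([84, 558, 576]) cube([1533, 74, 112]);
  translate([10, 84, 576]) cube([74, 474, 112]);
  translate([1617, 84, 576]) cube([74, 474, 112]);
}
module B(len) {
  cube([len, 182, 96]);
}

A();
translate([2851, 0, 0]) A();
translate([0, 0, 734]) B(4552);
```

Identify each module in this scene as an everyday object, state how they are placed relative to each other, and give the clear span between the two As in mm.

Second table starts at x = 2851; first ends at x = 1701; clear span = 2851 − 1701 = 1150 mm.

A is a table. B is a beam. A beam spans the tops of two tables. The clear span between the two tables is 1150 mm.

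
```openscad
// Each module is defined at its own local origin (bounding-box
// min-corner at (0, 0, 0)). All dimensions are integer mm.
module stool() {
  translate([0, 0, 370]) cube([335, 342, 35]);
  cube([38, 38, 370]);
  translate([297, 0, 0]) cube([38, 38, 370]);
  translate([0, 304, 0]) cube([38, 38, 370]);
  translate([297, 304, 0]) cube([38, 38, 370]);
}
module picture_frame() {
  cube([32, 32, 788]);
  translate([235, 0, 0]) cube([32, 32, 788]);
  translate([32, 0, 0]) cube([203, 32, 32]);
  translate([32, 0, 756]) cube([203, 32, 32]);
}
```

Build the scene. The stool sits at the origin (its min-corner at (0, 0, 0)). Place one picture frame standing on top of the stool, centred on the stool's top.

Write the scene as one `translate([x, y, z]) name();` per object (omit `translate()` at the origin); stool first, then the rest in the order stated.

stool();
translate([34, 155, 405]) picture_frame();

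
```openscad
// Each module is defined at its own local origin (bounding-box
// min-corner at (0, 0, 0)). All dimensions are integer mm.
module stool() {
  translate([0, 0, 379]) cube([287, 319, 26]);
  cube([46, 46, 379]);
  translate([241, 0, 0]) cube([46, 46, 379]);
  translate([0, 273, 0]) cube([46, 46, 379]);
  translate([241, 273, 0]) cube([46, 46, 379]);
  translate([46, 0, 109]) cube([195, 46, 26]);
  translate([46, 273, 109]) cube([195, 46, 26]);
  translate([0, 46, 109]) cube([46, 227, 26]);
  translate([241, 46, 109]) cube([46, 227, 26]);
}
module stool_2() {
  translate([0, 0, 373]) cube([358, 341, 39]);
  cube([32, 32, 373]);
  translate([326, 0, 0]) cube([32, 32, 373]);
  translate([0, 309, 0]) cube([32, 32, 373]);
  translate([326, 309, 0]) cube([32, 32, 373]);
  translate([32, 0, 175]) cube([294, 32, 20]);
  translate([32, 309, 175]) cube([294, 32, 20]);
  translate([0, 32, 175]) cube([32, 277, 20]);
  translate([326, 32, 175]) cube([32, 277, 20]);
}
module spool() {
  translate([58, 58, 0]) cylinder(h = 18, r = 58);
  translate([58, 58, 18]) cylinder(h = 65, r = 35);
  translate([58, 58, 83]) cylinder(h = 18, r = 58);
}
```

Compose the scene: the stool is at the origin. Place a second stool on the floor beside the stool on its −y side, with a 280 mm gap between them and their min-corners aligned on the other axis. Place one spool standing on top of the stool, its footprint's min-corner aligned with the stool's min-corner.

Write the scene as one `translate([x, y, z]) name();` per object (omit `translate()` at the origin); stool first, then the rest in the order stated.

stool();
translate([0, -621, 0]) stool_2();
translate([0, 0, 405]) spool();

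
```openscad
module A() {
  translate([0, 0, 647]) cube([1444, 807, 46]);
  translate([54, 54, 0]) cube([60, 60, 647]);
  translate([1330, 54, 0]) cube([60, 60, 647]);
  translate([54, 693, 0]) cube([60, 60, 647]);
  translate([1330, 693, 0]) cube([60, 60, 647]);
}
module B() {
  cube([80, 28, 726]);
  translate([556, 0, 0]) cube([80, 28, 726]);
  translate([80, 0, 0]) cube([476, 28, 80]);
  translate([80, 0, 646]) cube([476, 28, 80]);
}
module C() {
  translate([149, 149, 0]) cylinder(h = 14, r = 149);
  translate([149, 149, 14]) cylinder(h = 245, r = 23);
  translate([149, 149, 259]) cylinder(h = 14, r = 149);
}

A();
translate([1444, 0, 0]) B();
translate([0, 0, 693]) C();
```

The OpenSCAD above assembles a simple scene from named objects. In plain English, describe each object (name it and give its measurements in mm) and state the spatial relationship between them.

A is a table: top 1444 mm (x) × 807 mm (y), 46 mm thick, upper face at z = 693 mm, on four 60×60 mm square legs, each inset 54 mm from the nearest pair of top edges, running from z = 0 to the bottom of the top.

B is a rectangular picture frame lying in the x–z plane (depth along y). The opening is 476 mm wide (x) by 566 mm tall (z), surrounded by a border 80 mm wide on all four sides. The frame is 28 mm deep and is made of two full-height vertical stiles with two horizontal rails fitted between them.

C is a spool: two coaxial disc flanges of radius 149 mm and thickness 14 mm, joined by a core cylinder of radius 23 mm and height 245 mm. The lower flange rests on z = 0 and the three cylinders share a vertical axis.

The picture frame is against the table's +x side, with their −y faces flush. The spool is on top of the table.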